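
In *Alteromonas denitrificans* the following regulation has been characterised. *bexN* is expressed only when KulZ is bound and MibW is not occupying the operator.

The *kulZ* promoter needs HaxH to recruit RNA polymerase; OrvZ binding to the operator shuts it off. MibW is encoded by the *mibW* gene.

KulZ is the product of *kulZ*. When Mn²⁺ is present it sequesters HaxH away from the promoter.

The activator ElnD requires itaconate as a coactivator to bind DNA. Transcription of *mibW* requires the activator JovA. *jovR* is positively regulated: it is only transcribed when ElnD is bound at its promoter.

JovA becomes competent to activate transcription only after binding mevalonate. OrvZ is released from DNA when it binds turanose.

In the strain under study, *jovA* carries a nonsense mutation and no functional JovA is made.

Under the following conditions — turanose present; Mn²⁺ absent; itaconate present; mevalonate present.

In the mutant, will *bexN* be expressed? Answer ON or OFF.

Mn²⁺ is absent, so HaxH is active.
Turanose is present, so OrvZ is inactive.
No repressor is bound and HaxH is active, so *kulZ* is transcribed.
So KulZ is produced and active.
JovA is non-functional in this strain, so it has no effect.
Required activator JovA is absent, so *mibW* is not transcribed.
So MibW is not produced.
No repressor is bound and KulZ is active, so *bexN* is transcribed.

ON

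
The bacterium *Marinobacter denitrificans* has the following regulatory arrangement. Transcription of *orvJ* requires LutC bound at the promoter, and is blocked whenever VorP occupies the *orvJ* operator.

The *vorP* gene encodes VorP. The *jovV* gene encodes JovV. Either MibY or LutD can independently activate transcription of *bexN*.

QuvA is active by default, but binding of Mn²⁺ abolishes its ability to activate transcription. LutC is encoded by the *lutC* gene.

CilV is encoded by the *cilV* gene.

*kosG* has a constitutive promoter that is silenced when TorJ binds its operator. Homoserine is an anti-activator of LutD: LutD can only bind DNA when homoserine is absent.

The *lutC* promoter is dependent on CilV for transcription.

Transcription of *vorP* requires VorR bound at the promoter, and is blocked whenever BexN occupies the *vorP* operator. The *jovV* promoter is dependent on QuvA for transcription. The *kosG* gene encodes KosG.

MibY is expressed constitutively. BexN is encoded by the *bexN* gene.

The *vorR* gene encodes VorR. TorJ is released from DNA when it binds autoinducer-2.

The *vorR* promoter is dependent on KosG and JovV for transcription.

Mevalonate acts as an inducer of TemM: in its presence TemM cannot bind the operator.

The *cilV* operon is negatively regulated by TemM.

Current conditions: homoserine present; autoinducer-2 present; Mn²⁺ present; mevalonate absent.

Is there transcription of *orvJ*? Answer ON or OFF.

Autoinducer-2 is present, so TorJ is inactive.
With no repressor bound, *kosG* is transcribed.
So KosG is produced and active.
Mn²⁺ is present, so QuvA is inactive.
Required activator QuvA is absent, so *jovV* is not transcribed.
So JovV is not produced.
Required activator JovV is absent, so *vorR* is not transcribed.
So VorR is not produced.
MibY is produced constitutively and is active.
Homoserine is present, so LutD is inactive.
Activator MibY is present, so *bexN* is transcribed.
So BexN is produced and active.
With repressor BexN bound, *vorP* is not transcribed.
So VorP is not produced.
Mevalonate is absent, so TemM is active.
With repressor TemM bound, *cilV* is not transcribed.
So CilV is not produced.
Required activator CilV is absent, so *lutC* is not transcribed.
So LutC is not produced.
Required activator LutC is absent, so *orvJ* is not transcribed.

OFF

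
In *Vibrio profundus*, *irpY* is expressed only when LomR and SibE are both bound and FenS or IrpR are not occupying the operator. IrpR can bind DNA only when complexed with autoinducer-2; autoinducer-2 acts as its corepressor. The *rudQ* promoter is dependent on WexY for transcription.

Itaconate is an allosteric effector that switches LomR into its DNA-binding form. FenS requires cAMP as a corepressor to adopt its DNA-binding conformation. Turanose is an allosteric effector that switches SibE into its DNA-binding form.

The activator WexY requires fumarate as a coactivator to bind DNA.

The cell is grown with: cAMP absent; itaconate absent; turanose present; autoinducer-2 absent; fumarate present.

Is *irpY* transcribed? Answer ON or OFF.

OFF

cAMP is absent, so FenS is inactive.
Itaconate is absent, so LomR is inactive.
Turanose is present, so SibE is active.
Autoinducer-2 is absent, so IrpR is inactive.
Required activator LomR is absent, so *irpY* is not transcribed.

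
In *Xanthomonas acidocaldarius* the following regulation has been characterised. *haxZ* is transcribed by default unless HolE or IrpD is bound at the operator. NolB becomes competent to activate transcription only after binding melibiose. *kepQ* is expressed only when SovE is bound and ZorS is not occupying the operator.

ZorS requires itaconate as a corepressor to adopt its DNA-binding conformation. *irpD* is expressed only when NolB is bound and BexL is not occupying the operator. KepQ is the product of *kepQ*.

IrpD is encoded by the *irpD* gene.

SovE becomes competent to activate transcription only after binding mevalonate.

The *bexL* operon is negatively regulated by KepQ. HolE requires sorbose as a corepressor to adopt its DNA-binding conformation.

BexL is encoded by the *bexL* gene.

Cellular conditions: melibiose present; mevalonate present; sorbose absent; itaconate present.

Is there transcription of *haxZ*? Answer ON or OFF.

ON

Sorbose is absent, so HolE is inactive.
Itaconate is present, so ZorS is active.
Mevalonate is present, so SovE is active.
With repressor ZorS bound, *kepQ* is not transcribed.
So KepQ is not produced.
With no repressor bound, *bexL* is transcribed.
So BexL is produced and active.
Melibiose is present, so NolB is active.
With repressor BexL bound, *irpD* is not transcribed.
So IrpD is not produced.
With no repressor bound, *haxZ* is transcribed.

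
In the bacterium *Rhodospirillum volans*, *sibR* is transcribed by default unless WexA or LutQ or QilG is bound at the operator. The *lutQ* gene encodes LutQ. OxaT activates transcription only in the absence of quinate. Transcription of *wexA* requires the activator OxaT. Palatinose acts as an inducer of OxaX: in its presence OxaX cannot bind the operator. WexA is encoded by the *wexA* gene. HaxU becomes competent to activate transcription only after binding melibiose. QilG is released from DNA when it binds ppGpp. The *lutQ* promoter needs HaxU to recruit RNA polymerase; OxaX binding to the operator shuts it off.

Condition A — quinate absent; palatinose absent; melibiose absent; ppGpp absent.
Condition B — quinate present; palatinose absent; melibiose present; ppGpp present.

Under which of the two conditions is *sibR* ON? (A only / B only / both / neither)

Condition A:
Quinate is absent, so OxaT is active.
No repressor is bound and OxaT is active, so *wexA* is transcribed.
So WexA is produced and active.
Palatinose is absent, so OxaX is active.
Melibiose is absent, so HaxU is inactive.
With repressor OxaX bound, *lutQ* is not transcribed.
So LutQ is not produced.
ppGpp is absent, so QilG is active.
With repressor WexA bound, *sibR* is not transcribed.
→ *sibR* is OFF in A.
Condition B:
Quinate is present, so OxaT is inactive.
Required activator OxaT is absent, so *wexA* is not transcribed.
So WexA is not produced.
Palatinose is absent, so OxaX is active.
Melibiose is present, so HaxU is active.
With repressor OxaX bound, *lutQ* is not transcribed.
So LutQ is not produced.
ppGpp is present, so QilG is inactive.
With no repressor bound, *sibR* is transcribed.
→ *sibR* is ON in B.

B only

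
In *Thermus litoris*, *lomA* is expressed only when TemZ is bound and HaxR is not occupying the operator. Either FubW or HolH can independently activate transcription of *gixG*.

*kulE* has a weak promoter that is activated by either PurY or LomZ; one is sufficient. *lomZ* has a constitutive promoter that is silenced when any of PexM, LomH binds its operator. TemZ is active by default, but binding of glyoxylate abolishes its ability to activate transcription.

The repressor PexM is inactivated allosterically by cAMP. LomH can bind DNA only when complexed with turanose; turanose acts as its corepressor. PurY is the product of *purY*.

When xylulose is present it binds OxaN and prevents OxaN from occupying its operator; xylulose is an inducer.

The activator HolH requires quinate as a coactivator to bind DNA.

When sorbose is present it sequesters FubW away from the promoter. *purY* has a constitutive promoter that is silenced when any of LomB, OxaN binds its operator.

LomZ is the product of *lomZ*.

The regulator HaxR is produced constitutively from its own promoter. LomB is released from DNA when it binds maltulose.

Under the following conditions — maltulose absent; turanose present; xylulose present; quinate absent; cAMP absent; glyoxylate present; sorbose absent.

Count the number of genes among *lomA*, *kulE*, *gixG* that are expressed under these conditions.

Glyoxylate is present, so TemZ is inactive.
HaxR is produced constitutively and is active.
With repressor HaxR bound, *lomA* is not transcribed.
→ *lomA* is OFF.
Maltulose is absent, so LomB is active.
Xylulose is present, so OxaN is inactive.
With repressor LomB bound, *purY* is not transcribed.
So PurY is not produced.
cAMP is absent, so PexM is active.
Turanose is present, so LomH is active.
With repressor PexM bound, *lomZ* is not transcribed.
So LomZ is not produced.
No activator is available at the *kulE* promoter, so *kulE* is not transcribed.
→ *kulE* is OFF.
Sorbose is absent, so FubW is active.
Quinate is absent, so HolH is inactive.
Activator FubW is present, so *gixG* is transcribed.
→ *gixG* is ON.
1 of the 3 genes is transcribed.

1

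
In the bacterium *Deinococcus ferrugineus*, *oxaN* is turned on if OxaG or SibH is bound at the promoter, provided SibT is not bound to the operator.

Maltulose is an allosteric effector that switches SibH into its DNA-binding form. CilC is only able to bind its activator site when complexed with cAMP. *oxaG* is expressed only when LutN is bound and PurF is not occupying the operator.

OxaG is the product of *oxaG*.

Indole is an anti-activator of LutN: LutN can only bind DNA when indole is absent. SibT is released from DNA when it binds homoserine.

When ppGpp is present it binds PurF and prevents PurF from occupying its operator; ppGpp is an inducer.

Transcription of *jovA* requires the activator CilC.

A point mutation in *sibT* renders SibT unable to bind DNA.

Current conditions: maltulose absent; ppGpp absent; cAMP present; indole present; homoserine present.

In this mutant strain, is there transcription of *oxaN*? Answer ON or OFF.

OFF

ppGpp is absent, so PurF is active.
Indole is present, so LutN is inactive.
With repressor PurF bound, *oxaG* is not transcribed.
So OxaG is not produced.
SibT is non-functional in this strain, so it has no effect.
Maltulose is absent, so SibH is inactive.
No activator is available at the *oxaN* promoter, so *oxaN* is not transcribed.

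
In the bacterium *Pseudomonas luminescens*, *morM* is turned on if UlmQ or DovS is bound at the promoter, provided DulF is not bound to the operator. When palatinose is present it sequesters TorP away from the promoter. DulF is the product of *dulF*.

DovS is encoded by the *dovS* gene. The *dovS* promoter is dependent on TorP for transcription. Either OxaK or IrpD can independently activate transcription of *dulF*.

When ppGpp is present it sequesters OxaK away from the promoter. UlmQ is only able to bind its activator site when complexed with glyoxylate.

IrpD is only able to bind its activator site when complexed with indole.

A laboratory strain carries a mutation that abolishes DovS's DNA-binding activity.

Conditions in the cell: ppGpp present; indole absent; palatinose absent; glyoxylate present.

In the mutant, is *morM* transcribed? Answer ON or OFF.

ON

Glyoxylate is present, so UlmQ is active.
ppGpp is present, so OxaK is inactive.
Indole is absent, so IrpD is inactive.
No activator is available at the *dulF* promoter, so *dulF* is not transcribed.
So DulF is not produced.
DovS is non-functional in this strain, so it has no effect.
Activator UlmQ is present, so *morM* is transcribed.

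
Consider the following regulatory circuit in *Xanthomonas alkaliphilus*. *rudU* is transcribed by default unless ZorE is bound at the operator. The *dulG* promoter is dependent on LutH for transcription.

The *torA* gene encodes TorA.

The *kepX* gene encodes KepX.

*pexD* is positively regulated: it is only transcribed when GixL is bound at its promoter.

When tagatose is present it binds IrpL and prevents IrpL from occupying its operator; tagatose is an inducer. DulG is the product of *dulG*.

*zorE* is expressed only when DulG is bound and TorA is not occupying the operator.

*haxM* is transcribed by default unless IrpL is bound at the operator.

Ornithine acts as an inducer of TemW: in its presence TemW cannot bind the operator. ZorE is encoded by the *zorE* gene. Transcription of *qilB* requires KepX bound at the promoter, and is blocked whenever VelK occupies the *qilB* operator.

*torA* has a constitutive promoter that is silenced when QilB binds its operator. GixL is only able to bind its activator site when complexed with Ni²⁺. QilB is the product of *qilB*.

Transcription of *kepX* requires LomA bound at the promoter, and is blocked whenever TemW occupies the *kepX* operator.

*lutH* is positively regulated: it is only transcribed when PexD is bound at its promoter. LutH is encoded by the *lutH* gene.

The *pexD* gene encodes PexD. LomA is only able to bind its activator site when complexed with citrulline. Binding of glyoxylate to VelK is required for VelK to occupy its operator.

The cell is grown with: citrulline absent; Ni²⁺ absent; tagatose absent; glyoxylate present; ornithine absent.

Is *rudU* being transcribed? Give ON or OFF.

ON

Ni²⁺ is absent, so GixL is inactive.
Required activator GixL is absent, so *pexD* is not transcribed.
So PexD is not produced.
Required activator PexD is absent, so *lutH* is not transcribed.
So LutH is not produced.
Required activator LutH is absent, so *dulG* is not transcribed.
So DulG is not produced.
Citrulline is absent, so LomA is inactive.
Ornithine is absent, so TemW is active.
With repressor TemW bound, *kepX* is not transcribed.
So KepX is not produced.
Glyoxylate is present, so VelK is active.
With repressor VelK bound, *qilB* is not transcribed.
So QilB is not produced.
With no repressor bound, *torA* is transcribed.
So TorA is produced and active.
With repressor TorA bound, *zorE* is not transcribed.
So ZorE is not produced.
With no repressor bound, *rudU* is transcribed.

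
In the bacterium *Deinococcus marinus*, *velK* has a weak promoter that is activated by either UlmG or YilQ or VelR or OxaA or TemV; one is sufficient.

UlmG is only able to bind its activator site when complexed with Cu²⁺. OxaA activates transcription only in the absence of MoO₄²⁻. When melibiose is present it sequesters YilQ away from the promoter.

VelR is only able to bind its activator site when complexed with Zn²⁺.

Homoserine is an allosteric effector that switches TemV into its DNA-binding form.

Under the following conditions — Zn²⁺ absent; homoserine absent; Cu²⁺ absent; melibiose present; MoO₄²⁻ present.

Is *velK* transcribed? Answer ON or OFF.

OFF

Cu²⁺ is absent, so UlmG is inactive.
Melibiose is present, so YilQ is inactive.
Zn²⁺ is absent, so VelR is inactive.
MoO₄²⁻ is present, so OxaA is inactive.
Homoserine is absent, so TemV is inactive.
No activator is available at the *velK* promoter, so *velK* is not transcribed.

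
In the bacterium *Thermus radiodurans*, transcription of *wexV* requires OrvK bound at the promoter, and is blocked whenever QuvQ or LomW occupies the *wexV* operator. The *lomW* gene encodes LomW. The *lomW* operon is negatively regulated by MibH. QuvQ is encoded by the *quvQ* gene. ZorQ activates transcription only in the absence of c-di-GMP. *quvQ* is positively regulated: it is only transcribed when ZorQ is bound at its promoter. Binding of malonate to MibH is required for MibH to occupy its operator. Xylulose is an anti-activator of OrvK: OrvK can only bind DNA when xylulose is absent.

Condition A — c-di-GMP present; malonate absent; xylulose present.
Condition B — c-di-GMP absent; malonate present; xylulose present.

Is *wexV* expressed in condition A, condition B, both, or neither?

Condition A:
c-di-GMP is present, so ZorQ is inactive.
Required activator ZorQ is absent, so *quvQ* is not transcribed.
So QuvQ is not produced.
Malonate is absent, so MibH is inactive.
With no repressor bound, *lomW* is transcribed.
So LomW is produced and active.
Xylulose is present, so OrvK is inactive.
With repressor LomW bound, *wexV* is not transcribed.
→ *wexV* is OFF in A.
Condition B:
c-di-GMP is absent, so ZorQ is active.
No repressor is bound and ZorQ is active, so *quvQ* is transcribed.
So QuvQ is produced and active.
Malonate is present, so MibH is active.
With repressor MibH bound, *lomW* is not transcribed.
So LomW is not produced.
Xylulose is present, so OrvK is inactive.
With repressor QuvQ bound, *wexV* is not transcribed.
→ *wexV* is OFF in B.

neither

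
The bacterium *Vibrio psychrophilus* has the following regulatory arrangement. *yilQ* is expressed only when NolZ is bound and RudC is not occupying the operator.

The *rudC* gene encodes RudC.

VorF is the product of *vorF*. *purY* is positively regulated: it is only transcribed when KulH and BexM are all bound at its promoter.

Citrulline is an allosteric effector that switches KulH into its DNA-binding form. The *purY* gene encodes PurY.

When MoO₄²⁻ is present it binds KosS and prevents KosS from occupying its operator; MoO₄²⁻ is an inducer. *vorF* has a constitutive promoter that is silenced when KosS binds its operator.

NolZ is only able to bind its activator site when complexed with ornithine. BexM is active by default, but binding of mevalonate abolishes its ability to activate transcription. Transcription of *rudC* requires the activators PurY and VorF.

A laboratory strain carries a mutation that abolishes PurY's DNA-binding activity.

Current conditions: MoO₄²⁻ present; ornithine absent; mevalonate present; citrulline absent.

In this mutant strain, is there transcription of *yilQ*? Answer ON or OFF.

PurY is non-functional in this strain, so it has no effect.
MoO₄²⁻ is present, so KosS is inactive.
With no repressor bound, *vorF* is transcribed.
So VorF is produced and active.
Required activator PurY is absent, so *rudC* is not transcribed.
So RudC is not produced.
Ornithine is absent, so NolZ is inactive.
Required activator NolZ is absent, so *yilQ* is not transcribed.

OFF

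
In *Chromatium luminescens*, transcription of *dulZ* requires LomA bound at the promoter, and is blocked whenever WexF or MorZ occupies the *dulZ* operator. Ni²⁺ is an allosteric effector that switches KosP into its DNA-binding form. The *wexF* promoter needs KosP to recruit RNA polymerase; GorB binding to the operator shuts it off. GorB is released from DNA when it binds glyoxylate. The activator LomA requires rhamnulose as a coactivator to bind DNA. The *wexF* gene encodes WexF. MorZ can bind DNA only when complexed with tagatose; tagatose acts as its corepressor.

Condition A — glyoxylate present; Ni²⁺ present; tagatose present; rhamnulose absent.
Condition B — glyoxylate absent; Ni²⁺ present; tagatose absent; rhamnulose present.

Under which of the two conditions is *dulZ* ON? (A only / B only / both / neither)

B only

Condition A:
Glyoxylate is present, so GorB is inactive.
Ni²⁺ is present, so KosP is active.
No repressor is bound and KosP is active, so *wexF* is transcribed.
So WexF is produced and active.
Tagatose is present, so MorZ is active.
Rhamnulose is absent, so LomA is inactive.
With repressor WexF bound, *dulZ* is not transcribed.
→ *dulZ* is OFF in A.
Condition B:
Glyoxylate is absent, so GorB is active.
Ni²⁺ is present, so KosP is active.
With repressor GorB bound, *wexF* is not transcribed.
So WexF is not produced.
Tagatose is absent, so MorZ is inactive.
Rhamnulose is present, so LomA is active.
No repressor is bound and LomA is active, so *dulZ* is transcribed.
→ *dulZ* is ON in B.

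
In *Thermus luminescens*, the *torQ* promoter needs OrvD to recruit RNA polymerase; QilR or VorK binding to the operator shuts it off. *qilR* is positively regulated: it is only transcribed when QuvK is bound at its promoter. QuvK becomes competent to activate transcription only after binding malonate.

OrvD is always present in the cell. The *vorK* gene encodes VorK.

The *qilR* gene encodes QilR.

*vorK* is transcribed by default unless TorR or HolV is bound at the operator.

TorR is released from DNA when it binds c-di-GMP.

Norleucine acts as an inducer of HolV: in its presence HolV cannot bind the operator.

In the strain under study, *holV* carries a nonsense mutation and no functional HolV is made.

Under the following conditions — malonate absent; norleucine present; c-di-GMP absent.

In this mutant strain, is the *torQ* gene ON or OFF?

ON

Malonate is absent, so QuvK is inactive.
Required activator QuvK is absent, so *qilR* is not transcribed.
So QilR is not produced.
OrvD is produced constitutively and is active.
c-di-GMP is absent, so TorR is active.
HolV is non-functional in this strain, so it has no effect.
With repressor TorR bound, *vorK* is not transcribed.
So VorK is not produced.
No repressor is bound and OrvD is active, so *torQ* is transcribed.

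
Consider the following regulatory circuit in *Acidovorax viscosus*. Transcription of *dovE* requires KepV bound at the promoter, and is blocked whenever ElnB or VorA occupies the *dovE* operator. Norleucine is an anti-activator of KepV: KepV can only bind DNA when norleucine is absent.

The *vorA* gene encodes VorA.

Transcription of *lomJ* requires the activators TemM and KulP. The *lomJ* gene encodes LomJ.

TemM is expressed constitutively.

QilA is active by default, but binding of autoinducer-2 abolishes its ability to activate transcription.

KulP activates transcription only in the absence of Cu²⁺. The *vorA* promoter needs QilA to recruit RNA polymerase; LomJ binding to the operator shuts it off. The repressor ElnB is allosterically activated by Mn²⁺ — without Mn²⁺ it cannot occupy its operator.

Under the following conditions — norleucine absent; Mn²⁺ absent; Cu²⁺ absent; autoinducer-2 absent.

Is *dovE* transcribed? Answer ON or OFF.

ON

Mn²⁺ is absent, so ElnB is inactive.
Norleucine is absent, so KepV is active.
TemM is produced constitutively and is active.
Cu²⁺ is absent, so KulP is active.
No repressor is bound and TemM and KulP are active, so *lomJ* is transcribed.
So LomJ is produced and active.
Autoinducer-2 is absent, so QilA is active.
With repressor LomJ bound, *vorA* is not transcribed.
So VorA is not produced.
No repressor is bound and KepV is active, so *dovE* is transcribed.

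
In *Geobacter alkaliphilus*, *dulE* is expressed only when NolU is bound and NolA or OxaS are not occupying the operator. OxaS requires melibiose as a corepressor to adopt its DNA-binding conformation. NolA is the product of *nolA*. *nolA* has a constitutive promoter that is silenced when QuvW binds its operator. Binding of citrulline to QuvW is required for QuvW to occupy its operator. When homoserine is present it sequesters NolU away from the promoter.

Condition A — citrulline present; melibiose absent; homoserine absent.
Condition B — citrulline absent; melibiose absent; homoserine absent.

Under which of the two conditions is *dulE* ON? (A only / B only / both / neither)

A only

Condition A:
Citrulline is present, so QuvW is active.
With repressor QuvW bound, *nolA* is not transcribed.
So NolA is not produced.
Melibiose is absent, so OxaS is inactive.
Homoserine is absent, so NolU is active.
No repressor is bound and NolU is active, so *dulE* is transcribed.
→ *dulE* is ON in A.
Condition B:
Citrulline is absent, so QuvW is inactive.
With no repressor bound, *nolA* is transcribed.
So NolA is produced and active.
Melibiose is absent, so OxaS is inactive.
Homoserine is absent, so NolU is active.
With repressor NolA bound, *dulE* is not transcribed.
→ *dulE* is OFF in B.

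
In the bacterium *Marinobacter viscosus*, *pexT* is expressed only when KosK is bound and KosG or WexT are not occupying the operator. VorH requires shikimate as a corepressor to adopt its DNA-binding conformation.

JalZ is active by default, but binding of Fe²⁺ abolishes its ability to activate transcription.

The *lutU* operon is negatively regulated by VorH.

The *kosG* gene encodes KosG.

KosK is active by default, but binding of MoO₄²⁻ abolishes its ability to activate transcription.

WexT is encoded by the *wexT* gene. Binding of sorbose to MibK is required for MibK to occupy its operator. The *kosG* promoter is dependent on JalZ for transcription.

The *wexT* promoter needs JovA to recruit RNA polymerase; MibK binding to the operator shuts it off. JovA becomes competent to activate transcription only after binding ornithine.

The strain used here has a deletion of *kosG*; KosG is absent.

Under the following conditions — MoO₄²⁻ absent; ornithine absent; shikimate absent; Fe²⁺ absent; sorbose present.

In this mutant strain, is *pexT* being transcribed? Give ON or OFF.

ON

KosG is non-functional in this strain, so it has no effect.
Sorbose is present, so MibK is active.
Ornithine is absent, so JovA is inactive.
With repressor MibK bound, *wexT* is not transcribed.
So WexT is not produced.
MoO₄²⁻ is absent, so KosK is active.
No repressor is bound and KosK is active, so *pexT* is transcribed.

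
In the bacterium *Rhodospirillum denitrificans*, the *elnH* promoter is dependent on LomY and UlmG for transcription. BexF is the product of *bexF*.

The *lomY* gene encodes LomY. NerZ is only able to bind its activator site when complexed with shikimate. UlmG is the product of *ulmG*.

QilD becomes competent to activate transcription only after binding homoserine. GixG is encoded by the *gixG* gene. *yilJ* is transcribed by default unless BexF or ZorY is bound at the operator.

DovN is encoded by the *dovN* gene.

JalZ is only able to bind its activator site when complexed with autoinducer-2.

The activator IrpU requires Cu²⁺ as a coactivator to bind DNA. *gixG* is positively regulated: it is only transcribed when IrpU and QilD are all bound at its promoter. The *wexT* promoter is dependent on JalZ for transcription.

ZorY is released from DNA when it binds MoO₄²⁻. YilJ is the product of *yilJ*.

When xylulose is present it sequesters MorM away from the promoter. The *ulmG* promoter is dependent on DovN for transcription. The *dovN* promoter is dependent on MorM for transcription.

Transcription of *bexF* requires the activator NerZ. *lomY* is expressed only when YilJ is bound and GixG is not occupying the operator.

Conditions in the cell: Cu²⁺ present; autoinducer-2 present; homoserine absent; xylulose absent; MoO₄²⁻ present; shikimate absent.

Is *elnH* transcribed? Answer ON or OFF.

Shikimate is absent, so NerZ is inactive.
Required activator NerZ is absent, so *bexF* is not transcribed.
So BexF is not produced.
MoO₄²⁻ is present, so ZorY is inactive.
With no repressor bound, *yilJ* is transcribed.
So YilJ is produced and active.
Cu²⁺ is present, so IrpU is active.
Homoserine is absent, so QilD is inactive.
Required activator QilD is absent, so *gixG* is not transcribed.
So GixG is not produced.
No repressor is bound and YilJ is active, so *lomY* is transcribed.
So LomY is produced and active.
Xylulose is absent, so MorM is active.
No repressor is bound and MorM is active, so *dovN* is transcribed.
So DovN is produced and active.
No repressor is bound and DovN is active, so *ulmG* is transcribed.
So UlmG is produced and active.
No repressor is bound and LomY and UlmG are active, so *elnH* is transcribed.

ON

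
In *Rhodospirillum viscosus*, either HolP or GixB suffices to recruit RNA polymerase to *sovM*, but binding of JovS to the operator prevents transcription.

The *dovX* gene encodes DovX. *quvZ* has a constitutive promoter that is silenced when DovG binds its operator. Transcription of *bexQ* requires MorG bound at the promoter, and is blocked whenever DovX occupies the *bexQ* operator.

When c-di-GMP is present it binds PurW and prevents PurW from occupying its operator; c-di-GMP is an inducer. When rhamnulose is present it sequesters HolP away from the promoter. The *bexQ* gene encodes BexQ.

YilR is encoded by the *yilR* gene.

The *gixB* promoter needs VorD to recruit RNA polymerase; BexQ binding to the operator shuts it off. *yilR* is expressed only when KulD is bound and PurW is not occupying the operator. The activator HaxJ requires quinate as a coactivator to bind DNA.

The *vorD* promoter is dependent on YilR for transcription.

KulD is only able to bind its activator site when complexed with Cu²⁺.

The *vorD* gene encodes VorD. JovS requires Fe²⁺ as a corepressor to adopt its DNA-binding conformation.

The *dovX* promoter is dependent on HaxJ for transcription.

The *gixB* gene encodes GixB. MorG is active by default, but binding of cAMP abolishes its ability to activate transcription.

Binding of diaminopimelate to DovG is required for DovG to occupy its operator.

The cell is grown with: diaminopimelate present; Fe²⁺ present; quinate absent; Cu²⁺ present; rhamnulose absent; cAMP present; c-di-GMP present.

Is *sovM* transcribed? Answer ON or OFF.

Rhamnulose is absent, so HolP is active.
Quinate is absent, so HaxJ is inactive.
Required activator HaxJ is absent, so *dovX* is not transcribed.
So DovX is not produced.
cAMP is present, so MorG is inactive.
Required activator MorG is absent, so *bexQ* is not transcribed.
So BexQ is not produced.
c-di-GMP is present, so PurW is inactive.
Cu²⁺ is present, so KulD is active.
No repressor is bound and KulD is active, so *yilR* is transcribed.
So YilR is produced and active.
No repressor is bound and YilR is active, so *vorD* is transcribed.
So VorD is produced and active.
No repressor is bound and VorD is active, so *gixB* is transcribed.
So GixB is produced and active.
Fe²⁺ is present, so JovS is active.
With repressor JovS bound, *sovM* is not transcribed.

OFF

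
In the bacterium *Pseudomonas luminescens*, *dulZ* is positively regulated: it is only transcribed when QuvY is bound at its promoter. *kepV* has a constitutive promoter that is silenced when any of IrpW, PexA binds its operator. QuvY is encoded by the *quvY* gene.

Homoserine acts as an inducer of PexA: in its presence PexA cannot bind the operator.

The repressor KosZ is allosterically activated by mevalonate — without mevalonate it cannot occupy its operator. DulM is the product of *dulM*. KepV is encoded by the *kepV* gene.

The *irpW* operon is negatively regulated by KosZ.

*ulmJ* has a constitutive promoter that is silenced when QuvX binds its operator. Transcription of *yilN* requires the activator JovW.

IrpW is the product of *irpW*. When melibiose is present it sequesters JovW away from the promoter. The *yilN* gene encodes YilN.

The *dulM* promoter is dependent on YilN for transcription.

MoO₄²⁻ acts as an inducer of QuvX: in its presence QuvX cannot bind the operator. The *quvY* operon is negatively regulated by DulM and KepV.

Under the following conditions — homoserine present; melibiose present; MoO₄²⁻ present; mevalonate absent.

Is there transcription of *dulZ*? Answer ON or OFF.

Melibiose is present, so JovW is inactive.
Required activator JovW is absent, so *yilN* is not transcribed.
So YilN is not produced.
Required activator YilN is absent, so *dulM* is not transcribed.
So DulM is not produced.
Mevalonate is absent, so KosZ is inactive.
With no repressor bound, *irpW* is transcribed.
So IrpW is produced and active.
Homoserine is present, so PexA is inactive.
With repressor IrpW bound, *kepV* is not transcribed.
So KepV is not produced.
With no repressor bound, *quvY* is transcribed.
So QuvY is produced and active.
No repressor is bound and QuvY is active, so *dulZ* is transcribed.

ON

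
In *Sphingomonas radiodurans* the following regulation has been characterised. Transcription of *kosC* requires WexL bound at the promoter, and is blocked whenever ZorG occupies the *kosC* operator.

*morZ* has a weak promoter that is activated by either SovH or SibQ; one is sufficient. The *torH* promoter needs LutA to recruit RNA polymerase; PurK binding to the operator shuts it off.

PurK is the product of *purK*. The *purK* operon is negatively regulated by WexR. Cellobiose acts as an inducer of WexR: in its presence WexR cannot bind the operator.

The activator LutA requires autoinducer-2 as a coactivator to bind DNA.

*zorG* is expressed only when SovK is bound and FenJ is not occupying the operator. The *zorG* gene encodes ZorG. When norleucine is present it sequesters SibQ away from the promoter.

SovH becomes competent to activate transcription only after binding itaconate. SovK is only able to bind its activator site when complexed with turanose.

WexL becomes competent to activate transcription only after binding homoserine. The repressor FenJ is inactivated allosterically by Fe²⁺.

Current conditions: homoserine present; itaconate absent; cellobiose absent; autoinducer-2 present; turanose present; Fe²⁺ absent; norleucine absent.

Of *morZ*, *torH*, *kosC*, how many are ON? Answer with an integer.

Itaconate is absent, so SovH is inactive.
Norleucine is absent, so SibQ is active.
Activator SibQ is present, so *morZ* is transcribed.
→ *morZ* is ON.
Autoinducer-2 is present, so LutA is active.
Cellobiose is absent, so WexR is active.
With repressor WexR bound, *purK* is not transcribed.
So PurK is not produced.
No repressor is bound and LutA is active, so *torH* is transcribed.
→ *torH* is ON.
Fe²⁺ is absent, so FenJ is active.
Turanose is present, so SovK is active.
With repressor FenJ bound, *zorG* is not transcribed.
So ZorG is not produced.
Homoserine is present, so WexL is active.
No repressor is bound and WexL is active, so *kosC* is transcribed.
→ *kosC* is ON.
3 of the 3 genes are transcribed.

3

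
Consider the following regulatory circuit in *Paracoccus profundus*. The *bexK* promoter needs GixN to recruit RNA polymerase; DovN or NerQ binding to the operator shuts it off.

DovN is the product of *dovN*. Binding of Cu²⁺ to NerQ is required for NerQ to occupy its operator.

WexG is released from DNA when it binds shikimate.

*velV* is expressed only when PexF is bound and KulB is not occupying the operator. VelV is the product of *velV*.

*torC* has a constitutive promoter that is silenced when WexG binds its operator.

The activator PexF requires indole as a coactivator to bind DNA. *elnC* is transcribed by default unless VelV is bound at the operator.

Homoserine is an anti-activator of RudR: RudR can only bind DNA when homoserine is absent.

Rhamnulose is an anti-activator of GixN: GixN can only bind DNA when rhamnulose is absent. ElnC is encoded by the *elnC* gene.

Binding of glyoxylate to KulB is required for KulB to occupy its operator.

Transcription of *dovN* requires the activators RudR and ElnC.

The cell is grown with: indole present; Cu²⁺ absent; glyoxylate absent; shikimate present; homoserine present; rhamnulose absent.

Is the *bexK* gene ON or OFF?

Homoserine is present, so RudR is inactive.
Indole is present, so PexF is active.
Glyoxylate is absent, so KulB is inactive.
No repressor is bound and PexF is active, so *velV* is transcribed.
So VelV is produced and active.
With repressor VelV bound, *elnC* is not transcribed.
So ElnC is not produced.
Required activator RudR is absent, so *dovN* is not transcribed.
So DovN is not produced.
Cu²⁺ is absent, so NerQ is inactive.
Rhamnulose is absent, so GixN is active.
No repressor is bound and GixN is active, so *bexK* is transcribed.

ON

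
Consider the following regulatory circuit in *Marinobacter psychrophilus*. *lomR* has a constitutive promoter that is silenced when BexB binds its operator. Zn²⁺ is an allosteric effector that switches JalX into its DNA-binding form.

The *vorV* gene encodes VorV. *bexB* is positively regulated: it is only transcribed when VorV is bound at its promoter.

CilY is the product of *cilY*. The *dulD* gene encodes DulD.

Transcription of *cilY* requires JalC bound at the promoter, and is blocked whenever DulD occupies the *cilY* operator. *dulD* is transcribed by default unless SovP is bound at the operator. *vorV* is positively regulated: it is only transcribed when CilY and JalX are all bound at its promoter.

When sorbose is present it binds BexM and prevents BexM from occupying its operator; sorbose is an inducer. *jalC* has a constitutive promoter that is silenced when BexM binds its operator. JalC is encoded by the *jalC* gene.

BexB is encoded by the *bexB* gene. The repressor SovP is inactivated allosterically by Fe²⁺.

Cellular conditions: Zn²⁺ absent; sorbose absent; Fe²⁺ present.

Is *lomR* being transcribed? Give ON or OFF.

Fe²⁺ is present, so SovP is inactive.
With no repressor bound, *dulD* is transcribed.
So DulD is produced and active.
Sorbose is absent, so BexM is active.
With repressor BexM bound, *jalC* is not transcribed.
So JalC is not produced.
With repressor DulD bound, *cilY* is not transcribed.
So CilY is not produced.
Zn²⁺ is absent, so JalX is inactive.
Required activator CilY is absent, so *vorV* is not transcribed.
So VorV is not produced.
Required activator VorV is absent, so *bexB* is not transcribed.
So BexB is not produced.
With no repressor bound, *lomR* is transcribed.

ON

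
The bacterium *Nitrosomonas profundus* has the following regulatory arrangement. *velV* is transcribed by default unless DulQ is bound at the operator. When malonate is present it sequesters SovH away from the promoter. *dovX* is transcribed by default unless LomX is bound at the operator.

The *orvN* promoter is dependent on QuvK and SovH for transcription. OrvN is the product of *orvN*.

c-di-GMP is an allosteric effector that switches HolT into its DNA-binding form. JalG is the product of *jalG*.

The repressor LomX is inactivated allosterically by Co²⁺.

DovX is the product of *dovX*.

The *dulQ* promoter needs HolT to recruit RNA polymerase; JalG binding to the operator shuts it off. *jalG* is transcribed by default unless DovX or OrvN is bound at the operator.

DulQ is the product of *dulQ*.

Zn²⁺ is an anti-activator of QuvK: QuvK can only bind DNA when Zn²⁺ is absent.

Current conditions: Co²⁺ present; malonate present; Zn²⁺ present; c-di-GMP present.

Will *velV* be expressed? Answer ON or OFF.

Co²⁺ is present, so LomX is inactive.
With no repressor bound, *dovX* is transcribed.
So DovX is produced and active.
Zn²⁺ is present, so QuvK is inactive.
Malonate is present, so SovH is inactive.
Required activator QuvK is absent, so *orvN* is not transcribed.
So OrvN is not produced.
With repressor DovX bound, *jalG* is not transcribed.
So JalG is not produced.
c-di-GMP is present, so HolT is active.
No repressor is bound and HolT is active, so *dulQ* is transcribed.
So DulQ is produced and active.
With repressor DulQ bound, *velV* is not transcribed.

OFF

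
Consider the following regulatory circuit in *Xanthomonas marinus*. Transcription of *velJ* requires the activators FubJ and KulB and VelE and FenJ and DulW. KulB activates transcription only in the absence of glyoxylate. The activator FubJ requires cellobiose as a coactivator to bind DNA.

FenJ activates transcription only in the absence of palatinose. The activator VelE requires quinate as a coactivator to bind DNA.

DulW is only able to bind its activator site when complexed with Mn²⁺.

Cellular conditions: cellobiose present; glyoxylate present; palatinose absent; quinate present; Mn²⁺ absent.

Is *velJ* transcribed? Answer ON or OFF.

Cellobiose is present, so FubJ is active.
Glyoxylate is present, so KulB is inactive.
Quinate is present, so VelE is active.
Palatinose is absent, so FenJ is active.
Mn²⁺ is absent, so DulW is inactive.
Required activator KulB is absent, so *velJ* is not transcribed.

OFF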